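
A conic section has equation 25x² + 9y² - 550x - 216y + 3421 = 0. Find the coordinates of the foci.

Group the x- and y-terms: 25(x² - 22x) + 9(y² - 24y) = -3421
25(x - 11)² + 9(y - 12)² = -3421 + 3025 + 1296 = 900
Divide by 900: (x - 11)²/36 + (y - 12)²/100 = 1
Ellipse, center (11, 12), major axis vertical; a² = 100, b² = 36.
c² = a² - b² = 100 - 36 = 64, so c = 8.
Foci lie on the vertical axis through the center: (h, k ± c).

(11, 4) and (11, 20)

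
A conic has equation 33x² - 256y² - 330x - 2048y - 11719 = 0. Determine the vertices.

Rearranging, 33(x² - 10x) -256(y² + 8y) = 11719.
33(x - 5)² -256(y + 4)² = 11719 + 825 - 4096 = 8448
Divide through by 8448 to get (x - 5)²/256 - (y + 4)²/33 = 1.
Hyperbola, center (5, -4), transverse axis horizontal; a² = 256, b² = 33.
a = 16. Vertices at (h ± a, k).

(-11, -4) and (21, -4)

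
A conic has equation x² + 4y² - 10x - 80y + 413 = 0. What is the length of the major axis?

4√3

Rearranging, (x² - 10x) + 4(y² - 20y) = -413.
Completing the square gives (x - 5)² + 4(y - 10)² = -413 + 25 + 400 = 12.
Dividing both sides by 12: (x - 5)²/12 + (y - 10)²/3 = 1
Ellipse, center (5, 10), major axis horizontal; a² = 12, b² = 3.
a² = 12 so a = 2√3; the major axis has length 2a = 4√3.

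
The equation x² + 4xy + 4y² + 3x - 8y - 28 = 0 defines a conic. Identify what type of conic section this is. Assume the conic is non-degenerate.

parabola

A = 1, B = 4, C = 4.
Discriminant B² − 4AC = 4² − 4·1·4 = 0.
B² − 4AC = 0 ⇒ parabola.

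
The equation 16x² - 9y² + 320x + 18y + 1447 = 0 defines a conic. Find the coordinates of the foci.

(-15, 1) and (-5, 1)

Collect terms: 16(x² + 20x) -9(y² - 2y) = -1447
16(x + 10)² -9(y - 1)² = -1447 + 1600 - 9 = 144
Divide through by 144 to get (x + 10)²/9 - (y - 1)²/16 = 1.
Hyperbola, center (-10, 1), transverse axis horizontal; a² = 9, b² = 16.
c² = a² + b² = 9 + 16 = 25, so c = 5.
Foci lie on the horizontal axis through the center: (h ± c, k).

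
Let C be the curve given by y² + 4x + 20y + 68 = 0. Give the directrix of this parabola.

x = 9

Only y is squared. Complete the square in y: (y + 10)² = -4(x - 8).
Vertex (8, -10); 4p = -4 so p = -1. Opens left.
Directrix is the vertical line x = h − p = 8 − (-1) = 9.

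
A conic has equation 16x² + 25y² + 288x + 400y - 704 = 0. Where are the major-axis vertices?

(-24, -8) and (6, -8)

Rearranging, 16(x² + 18x) + 25(y² + 16y) = 704.
Complete the square: 16(x + 9)² + 25(y + 8)² = 704 + 1296 + 1600 = 3600
Divide by 3600: (x + 9)²/225 + (y + 8)²/144 = 1
Ellipse, center (-9, -8), major axis horizontal; a² = 225, b² = 144.
a = 15. Vertices at (h ± a, k).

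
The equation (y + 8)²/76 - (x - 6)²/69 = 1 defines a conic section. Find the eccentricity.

e = √2755/38

Center (6, -8). The positive term is the y-term, so the transverse axis is vertical; a² = 76, b² = 69.
c² = a² + b² = 145, so c = √145.
e = c/a = √145/2√19 = √2755/38.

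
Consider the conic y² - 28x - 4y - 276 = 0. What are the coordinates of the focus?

Only y is squared. Complete the square in y: (y - 2)² = 28(x + 10).
Vertex (-10, 2); 4p = 28 so p = 7. Opens right.
Focus is p units from the vertex along the axis: (h + p, k).

(-3, 2)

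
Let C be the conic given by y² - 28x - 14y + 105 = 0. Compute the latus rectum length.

Only y is squared. Complete the square in y: (y - 7)² = 28(x - 2).
Vertex (2, 7); 4p = 28 so p = 7. Opens right.
Latus rectum length = |4p| = 28.

28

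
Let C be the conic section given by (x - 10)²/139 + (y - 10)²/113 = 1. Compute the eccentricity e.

e = √3614/139

Center (10, 10). The larger denominator 139 sits under the x-term, so the major axis is horizontal; a² = 139, b² = 113.
c² = a² - b² = 26, so c = √26.
e = c/a = √26/√139 = √3614/139.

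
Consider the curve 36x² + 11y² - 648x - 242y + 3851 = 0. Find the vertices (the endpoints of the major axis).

(9, 5) and (9, 17)

Group the x- and y-terms: 36(x² - 18x) + 11(y² - 22y) = -3851
Complete the square: 36(x - 9)² + 11(y - 11)² = -3851 + 2916 + 1331 = 396
Divide through by 396 to get (x - 9)²/11 + (y - 11)²/36 = 1.
Ellipse, center (9, 11), major axis vertical; a² = 36, b² = 11.
a = 6. Vertices at (h, k ± a).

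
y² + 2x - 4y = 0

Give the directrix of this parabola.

Only y is squared. Complete the square in y: (y - 2)² = -2(x - 2).
Vertex (2, 2); 4p = -2 so p = -1/2. Opens left.
Directrix is the vertical line x = h − p = 2 − (-1/2) = 5/2.

x = 5/2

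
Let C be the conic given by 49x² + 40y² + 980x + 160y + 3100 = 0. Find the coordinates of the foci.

Group: 49(x² + 20x) + 40(y² + 4y) = -3100
Complete the square in x and y: 49(x + 10)² + 40(y + 2)² = -3100 + 4900 + 160 = 1960
Divide through by 1960 to get (x + 10)²/40 + (y + 2)²/49 = 1.
Ellipse, center (-10, -2), major axis vertical; a² = 49, b² = 40.
c² = a² - b² = 49 - 40 = 9, so c = 3.
Foci lie on the vertical axis through the center: (h, k ± c).

(-10, -5) and (-10, 1)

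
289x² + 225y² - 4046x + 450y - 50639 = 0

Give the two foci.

Group the x- and y-terms: 289(x² - 14x) + 225(y² + 2y) = 50639
Complete the square: 289(x - 7)² + 225(y + 1)² = 50639 + 14161 + 225 = 65025
Divide by 65025: (x - 7)²/225 + (y + 1)²/289 = 1
Ellipse, center (7, -1), major axis vertical; a² = 289, b² = 225.
c² = a² - b² = 289 - 225 = 64, so c = 8.
Foci lie on the vertical axis through the center: (h, k ± c).

(7, -9) and (7, 7)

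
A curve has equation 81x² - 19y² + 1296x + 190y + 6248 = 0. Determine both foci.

(-8, -5) and (-8, 15)

81(x² + 16x) -19(y² - 10y) = -6248
Complete the square in x and y: 81(x + 8)² -19(y - 5)² = -6248 + 5184 - 475 = -1539
Dividing both sides by -1539: (y - 5)²/81 - (x + 8)²/19 = 1
Hyperbola, center (-8, 5), transverse axis vertical; a² = 81, b² = 19.
c² = a² + b² = 81 + 19 = 100, so c = 10.
Foci lie on the vertical axis through the center: (h, k ± c).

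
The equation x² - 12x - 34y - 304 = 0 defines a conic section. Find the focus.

(6, -3/2)

Only x is squared. Complete the square in x: (x - 6)² = 34(y + 10).
Vertex (6, -10); 4p = 34 so p = 17/2. Opens up.
Focus is p units from the vertex along the axis: (h, k + p).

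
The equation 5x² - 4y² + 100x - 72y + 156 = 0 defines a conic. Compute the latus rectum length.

Group: 5(x² + 20x) -4(y² + 18y) = -156
5(x + 10)² -4(y + 9)² = -156 + 500 - 324 = 20
Divide through by 20 to get (x + 10)²/4 - (y + 9)²/5 = 1.
Hyperbola, center (-10, -9), transverse axis horizontal; a² = 4, b² = 5.
Latus rectum length = 2b²/a = 2·5/2 = 5.

5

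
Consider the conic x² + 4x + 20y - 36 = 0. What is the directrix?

Only x is squared. Complete the square in x: (x + 2)² = -20(y - 2).
Vertex (-2, 2); 4p = -20 so p = -5. Opens down.
Directrix is the horizontal line y = k − p = 2 − (-5) = 7.

y = 7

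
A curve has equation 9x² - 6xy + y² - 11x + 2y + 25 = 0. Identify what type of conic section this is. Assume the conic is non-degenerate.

parabola

A = 9, B = -6, C = 1.
Discriminant B² − 4AC = (-6)² − 4·9·1 = 0.
B² − 4AC = 0 ⇒ parabola.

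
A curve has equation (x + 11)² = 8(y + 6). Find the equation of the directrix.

Vertex (-11, -6); 4p = 8 so p = 2. Opens up.
Directrix is the horizontal line y = k − p = -6 − (2) = -8.

y = -8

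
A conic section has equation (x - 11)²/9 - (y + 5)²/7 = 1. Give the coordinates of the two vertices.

(8, -5) and (14, -5)

Center (11, -5). The positive term is the x-term, so the transverse axis is horizontal; a² = 9, b² = 7.
a = 3. Vertices at (h ± a, k).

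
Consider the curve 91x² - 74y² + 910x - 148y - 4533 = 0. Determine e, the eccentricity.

e = √12210/74

Group the x- and y-terms: 91(x² + 10x) -74(y² + 2y) = 4533
Completing the square gives 91(x + 5)² -74(y + 1)² = 4533 + 2275 - 74 = 6734.
Divide by 6734: (x + 5)²/74 - (y + 1)²/91 = 1
Hyperbola, center (-5, -1), transverse axis horizontal; a² = 74, b² = 91.
c² = a² + b² = 165, so c = √165.
e = c/a = √165/√74 = √12210/74.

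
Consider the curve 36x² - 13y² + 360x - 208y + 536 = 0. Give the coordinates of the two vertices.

Rearranging, 36(x² + 10x) -13(y² + 16y) = -536.
Completing the square gives 36(x + 5)² -13(y + 8)² = -536 + 900 - 832 = -468.
Dividing both sides by -468: (y + 8)²/36 - (x + 5)²/13 = 1
Hyperbola, center (-5, -8), transverse axis vertical; a² = 36, b² = 13.
a = 6. Vertices at (h, k ± a).

(-5, -14) and (-5, -2)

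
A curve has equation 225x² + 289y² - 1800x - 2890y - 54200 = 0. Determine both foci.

225(x² - 8x) + 289(y² - 10y) = 54200
Complete the square: 225(x - 4)² + 289(y - 5)² = 54200 + 3600 + 7225 = 65025
Dividing both sides by 65025: (x - 4)²/289 + (y - 5)²/225 = 1
Ellipse, center (4, 5), major axis horizontal; a² = 289, b² = 225.
c² = a² - b² = 289 - 225 = 64, so c = 8.
Foci lie on the horizontal axis through the center: (h ± c, k).

(-4, 5) and (12, 5)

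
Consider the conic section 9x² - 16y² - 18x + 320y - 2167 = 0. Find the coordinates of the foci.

Group: 9(x² - 2x) -16(y² - 20y) = 2167
Complete the square in x and y: 9(x - 1)² -16(y - 10)² = 2167 + 9 - 1600 = 576
Dividing both sides by 576: (x - 1)²/64 - (y - 10)²/36 = 1
Hyperbola, center (1, 10), transverse axis horizontal; a² = 64, b² = 36.
c² = a² + b² = 64 + 36 = 100, so c = 10.
Foci lie on the horizontal axis through the center: (h ± c, k).

(-9, 10) and (11, 10)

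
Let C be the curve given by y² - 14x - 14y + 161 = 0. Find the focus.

(23/2, 7)

Only y is squared. Complete the square in y: (y - 7)² = 14(x - 8).
Vertex (8, 7); 4p = 14 so p = 7/2. Opens right.
Focus is p units from the vertex along the axis: (h + p, k).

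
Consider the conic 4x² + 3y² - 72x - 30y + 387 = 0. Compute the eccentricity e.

e = 1/2

Rearranging, 4(x² - 18x) + 3(y² - 10y) = -387.
4(x - 9)² + 3(y - 5)² = -387 + 324 + 75 = 12
Dividing both sides by 12: (x - 9)²/3 + (y - 5)²/4 = 1
Ellipse, center (9, 5), major axis vertical; a² = 4, b² = 3.
c² = a² - b² = 1, so c = 1.
e = c/a = 1/2.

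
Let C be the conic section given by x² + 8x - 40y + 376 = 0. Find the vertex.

(-4, 9)

Only x is squared. Complete the square in x: (x + 4)² = 40(y - 9).
Vertex (-4, 9); 4p = 40 so p = 10. Opens up.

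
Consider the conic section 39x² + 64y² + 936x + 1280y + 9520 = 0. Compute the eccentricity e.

Rearranging, 39(x² + 24x) + 64(y² + 20y) = -9520.
39(x + 12)² + 64(y + 10)² = -9520 + 5616 + 6400 = 2496
Dividing both sides by 2496: (x + 12)²/64 + (y + 10)²/39 = 1
Ellipse, center (-12, -10), major axis horizontal; a² = 64, b² = 39.
c² = a² - b² = 25, so c = 5.
e = c/a = 5/8.

e = 5/8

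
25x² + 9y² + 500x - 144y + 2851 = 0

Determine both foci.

Group: 25(x² + 20x) + 9(y² - 16y) = -2851
Complete the square: 25(x + 10)² + 9(y - 8)² = -2851 + 2500 + 576 = 225
Dividing both sides by 225: (x + 10)²/9 + (y - 8)²/25 = 1
Ellipse, center (-10, 8), major axis vertical; a² = 25, b² = 9.
c² = a² - b² = 25 - 9 = 16, so c = 4.
Foci lie on the vertical axis through the center: (h, k ± c).

(-10, 4) and (-10, 12)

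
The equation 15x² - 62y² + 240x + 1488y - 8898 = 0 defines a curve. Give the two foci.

Collect terms: 15(x² + 16x) -62(y² - 24y) = 8898
15(x + 8)² -62(y - 12)² = 8898 + 960 - 8928 = 930
Dividing both sides by 930: (x + 8)²/62 - (y - 12)²/15 = 1
Hyperbola, center (-8, 12), transverse axis horizontal; a² = 62, b² = 15.
c² = a² + b² = 62 + 15 = 77, so c = √77.
Foci lie on the horizontal axis through the center: (h ± c, k).

(-8 - √77, 12) and (-8 + √77, 12)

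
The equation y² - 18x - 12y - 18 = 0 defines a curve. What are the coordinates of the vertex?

(-3, 6)

Only y is squared. Complete the square in y: (y - 6)² = 18(x + 3).
Vertex (-3, 6); 4p = 18 so p = 9/2. Opens right.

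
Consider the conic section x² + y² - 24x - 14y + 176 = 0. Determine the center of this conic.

Collect terms: (x² - 24x) + (y² - 14y) = -176
Completing the square gives (x - 12)² + (y - 7)² = -176 + 144 + 49 = 17.
So (x - 12)² + (y - 7)² = 17.
Circle centered at (12, 7) with r² = 17.

(12, 7)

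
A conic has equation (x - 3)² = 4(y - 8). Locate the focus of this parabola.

(3, 9)

Vertex (3, 8); 4p = 4 so p = 1. Opens up.
Focus is p units from the vertex along the axis: (h, k + p).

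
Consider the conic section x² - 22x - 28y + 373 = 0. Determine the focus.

(11, 16)

Only x is squared. Complete the square in x: (x - 11)² = 28(y - 9).
Vertex (11, 9); 4p = 28 so p = 7. Opens up.
Focus is p units from the vertex along the axis: (h, k + p).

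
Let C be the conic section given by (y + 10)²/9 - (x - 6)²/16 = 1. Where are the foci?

(6, -15) and (6, -5)

Center (6, -10). The positive term is the y-term, so the transverse axis is vertical; a² = 9, b² = 16.
c² = a² + b² = 9 + 16 = 25, so c = 5.
Foci lie on the vertical axis through the center: (h, k ± c).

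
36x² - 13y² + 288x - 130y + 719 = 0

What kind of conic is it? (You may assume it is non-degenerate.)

hyperbola

No xy term. Coefficients of x² and y² are A = 36, C = -13.
A and C have opposite signs ⇒ hyperbola.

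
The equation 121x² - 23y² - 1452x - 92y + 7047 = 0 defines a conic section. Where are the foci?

(6, -14) and (6, 10)

Group the x- and y-terms: 121(x² - 12x) -23(y² + 4y) = -7047
Complete the square: 121(x - 6)² -23(y + 2)² = -7047 + 4356 - 92 = -2783
Dividing both sides by -2783: (y + 2)²/121 - (x - 6)²/23 = 1
Hyperbola, center (6, -2), transverse axis vertical; a² = 121, b² = 23.
c² = a² + b² = 121 + 23 = 144, so c = 12.
Foci lie on the vertical axis through the center: (h, k ± c).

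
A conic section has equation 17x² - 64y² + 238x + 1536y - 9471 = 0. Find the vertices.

Collect terms: 17(x² + 14x) -64(y² - 24y) = 9471
Complete the square in x and y: 17(x + 7)² -64(y - 12)² = 9471 + 833 - 9216 = 1088
Dividing both sides by 1088: (x + 7)²/64 - (y - 12)²/17 = 1
Hyperbola, center (-7, 12), transverse axis horizontal; a² = 64, b² = 17.
a = 8. Vertices at (h ± a, k).

(-15, 12) and (1, 12)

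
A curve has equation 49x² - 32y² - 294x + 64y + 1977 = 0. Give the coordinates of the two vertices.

(3, -6) and (3, 8)

Collect terms: 49(x² - 6x) -32(y² - 2y) = -1977
Complete the square: 49(x - 3)² -32(y - 1)² = -1977 + 441 - 32 = -1568
Divide through by -1568 to get (y - 1)²/49 - (x - 3)²/32 = 1.
Hyperbola, center (3, 1), transverse axis vertical; a² = 49, b² = 32.
a = 7. Vertices at (h, k ± a).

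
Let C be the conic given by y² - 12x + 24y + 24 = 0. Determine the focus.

(-7, -12)

Only y is squared. Complete the square in y: (y + 12)² = 12(x + 10).
Vertex (-10, -12); 4p = 12 so p = 3. Opens right.
Focus is p units from the vertex along the axis: (h + p, k).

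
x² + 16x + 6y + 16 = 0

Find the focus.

(-8, 13/2)

Only x is squared. Complete the square in x: (x + 8)² = -6(y - 8).
Vertex (-8, 8); 4p = -6 so p = -3/2. Opens down.
Focus is p units from the vertex along the axis: (h, k + p).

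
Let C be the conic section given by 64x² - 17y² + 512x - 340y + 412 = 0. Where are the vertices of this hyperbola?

(-4, -18) and (-4, -2)

Group: 64(x² + 8x) -17(y² + 20y) = -412
64(x + 4)² -17(y + 10)² = -412 + 1024 - 1700 = -1088
Dividing both sides by -1088: (y + 10)²/64 - (x + 4)²/17 = 1
Hyperbola, center (-4, -10), transverse axis vertical; a² = 64, b² = 17.
a = 8. Vertices at (h, k ± a).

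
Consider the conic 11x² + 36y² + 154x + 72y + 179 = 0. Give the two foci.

(-12, -1) and (-2, -1)

11(x² + 14x) + 36(y² + 2y) = -179
Completing the square gives 11(x + 7)² + 36(y + 1)² = -179 + 539 + 36 = 396.
Divide by 396: (x + 7)²/36 + (y + 1)²/11 = 1
Ellipse, center (-7, -1), major axis horizontal; a² = 36, b² = 11.
c² = a² - b² = 36 - 11 = 25, so c = 5.
Foci lie on the horizontal axis through the center: (h ± c, k).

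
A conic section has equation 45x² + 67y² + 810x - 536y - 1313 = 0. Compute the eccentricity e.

e = √1474/67

Group: 45(x² + 18x) + 67(y² - 8y) = 1313
45(x + 9)² + 67(y - 4)² = 1313 + 3645 + 1072 = 6030
Dividing both sides by 6030: (x + 9)²/134 + (y - 4)²/90 = 1
Ellipse, center (-9, 4), major axis horizontal; a² = 134, b² = 90.
c² = a² - b² = 44, so c = 2√11.
e = c/a = 2√11/√134 = √1474/67.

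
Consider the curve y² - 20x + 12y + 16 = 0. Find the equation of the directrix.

Only y is squared. Complete the square in y: (y + 6)² = 20(x + 1).
Vertex (-1, -6); 4p = 20 so p = 5. Opens right.
Directrix is the vertical line x = h − p = -1 − (5) = -6.

x = -6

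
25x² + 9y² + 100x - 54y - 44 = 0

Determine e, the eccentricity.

Rearranging, 25(x² + 4x) + 9(y² - 6y) = 44.
25(x + 2)² + 9(y - 3)² = 44 + 100 + 81 = 225
Divide by 225: (x + 2)²/9 + (y - 3)²/25 = 1
Ellipse, center (-2, 3), major axis vertical; a² = 25, b² = 9.
c² = a² - b² = 16, so c = 4.
e = c/a = 4/5.

e = 4/5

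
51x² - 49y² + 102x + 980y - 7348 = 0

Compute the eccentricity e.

e = 10/7

Group: 51(x² + 2x) -49(y² - 20y) = 7348
Completing the square gives 51(x + 1)² -49(y - 10)² = 7348 + 51 - 4900 = 2499.
Dividing both sides by 2499: (x + 1)²/49 - (y - 10)²/51 = 1
Hyperbola, center (-1, 10), transverse axis horizontal; a² = 49, b² = 51.
c² = a² + b² = 100, so c = 10.
e = c/a = 10/7.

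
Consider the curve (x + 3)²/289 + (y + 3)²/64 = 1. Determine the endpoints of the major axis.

Center (-3, -3). The larger denominator 289 sits under the x-term, so the major axis is horizontal; a² = 289, b² = 64.
a = 17. Vertices at (h ± a, k).

(-20, -3) and (14, -3)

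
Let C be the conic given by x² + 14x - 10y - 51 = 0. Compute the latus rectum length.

Only x is squared. Complete the square in x: (x + 7)² = 10(y + 10).
Vertex (-7, -10); 4p = 10 so p = 5/2. Opens up.
Latus rectum length = |4p| = 10.

10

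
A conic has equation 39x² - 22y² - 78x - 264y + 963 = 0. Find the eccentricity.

39(x² - 2x) -22(y² + 12y) = -963
Completing the square gives 39(x - 1)² -22(y + 6)² = -963 + 39 - 792 = -1716.
Dividing both sides by -1716: (y + 6)²/78 - (x - 1)²/44 = 1
Hyperbola, center (1, -6), transverse axis vertical; a² = 78, b² = 44.
c² = a² + b² = 122, so c = √122.
e = c/a = √122/√78 = √2379/39.

e = √2379/39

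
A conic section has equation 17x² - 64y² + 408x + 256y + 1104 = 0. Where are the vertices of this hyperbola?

(-20, 2) and (-4, 2)

Collect terms: 17(x² + 24x) -64(y² - 4y) = -1104
Complete the square in x and y: 17(x + 12)² -64(y - 2)² = -1104 + 2448 - 256 = 1088
Divide by 1088: (x + 12)²/64 - (y - 2)²/17 = 1
Hyperbola, center (-12, 2), transverse axis horizontal; a² = 64, b² = 17.
a = 8. Vertices at (h ± a, k).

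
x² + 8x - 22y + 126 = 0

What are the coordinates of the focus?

Only x is squared. Complete the square in x: (x + 4)² = 22(y - 5).
Vertex (-4, 5); 4p = 22 so p = 11/2. Opens up.
Focus is p units from the vertex along the axis: (h, k + p).

(-4, 21/2)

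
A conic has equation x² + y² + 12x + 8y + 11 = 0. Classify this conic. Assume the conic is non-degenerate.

circle

No xy term. Coefficients of x² and y² are A = 1, C = 1.
A = C (same sign) ⇒ circle.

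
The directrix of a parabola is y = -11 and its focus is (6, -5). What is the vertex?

(6, -8)

The vertex is the midpoint between the focus and the directrix along the axis of symmetry.
Axis is vertical (directrix is horizontal). Vertex y-coordinate = (-5 + (-11))/2 = -8; x-coordinate = 6.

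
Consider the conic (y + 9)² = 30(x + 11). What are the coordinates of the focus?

Vertex (-11, -9); 4p = 30 so p = 15/2. Opens right.
Focus is p units from the vertex along the axis: (h + p, k).

(-7/2, -9)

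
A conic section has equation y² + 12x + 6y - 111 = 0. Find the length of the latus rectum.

12

Only y is squared. Complete the square in y: (y + 3)² = -12(x - 10).
Vertex (10, -3); 4p = -12 so p = -3. Opens left.
Latus rectum length = |4p| = 12.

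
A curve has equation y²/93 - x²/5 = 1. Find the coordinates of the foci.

Center (0, 0). The positive term is the y-term, so the transverse axis is vertical; a² = 93, b² = 5.
c² = a² + b² = 93 + 5 = 98, so c = 7√2.
Foci lie on the vertical axis through the center: (h, k ± c).

(0, 0 - 7√2) and (0, 0 + 7√2)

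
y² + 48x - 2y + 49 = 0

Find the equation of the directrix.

Only y is squared. Complete the square in y: (y - 1)² = -48(x + 1).
Vertex (-1, 1); 4p = -48 so p = -12. Opens left.
Directrix is the vertical line x = h − p = -1 − (-12) = 11.

x = 11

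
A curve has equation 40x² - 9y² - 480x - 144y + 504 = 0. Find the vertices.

(3, -8) and (9, -8)

Rearranging, 40(x² - 12x) -9(y² + 16y) = -504.
Complete the square: 40(x - 6)² -9(y + 8)² = -504 + 1440 - 576 = 360
Divide through by 360 to get (x - 6)²/9 - (y + 8)²/40 = 1.
Hyperbola, center (6, -8), transverse axis horizontal; a² = 9, b² = 40.
a = 3. Vertices at (h ± a, k).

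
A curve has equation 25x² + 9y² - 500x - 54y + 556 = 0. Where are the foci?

Group the x- and y-terms: 25(x² - 20x) + 9(y² - 6y) = -556
Completing the square gives 25(x - 10)² + 9(y - 3)² = -556 + 2500 + 81 = 2025.
Divide through by 2025 to get (x - 10)²/81 + (y - 3)²/225 = 1.
Ellipse, center (10, 3), major axis vertical; a² = 225, b² = 81.
c² = a² - b² = 225 - 81 = 144, so c = 12.
Foci lie on the vertical axis through the center: (h, k ± c).

(10, -9) and (10, 15)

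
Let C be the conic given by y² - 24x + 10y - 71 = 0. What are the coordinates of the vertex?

(-4, -5)

Only y is squared. Complete the square in y: (y + 5)² = 24(x + 4).
Vertex (-4, -5); 4p = 24 so p = 6. Opens right.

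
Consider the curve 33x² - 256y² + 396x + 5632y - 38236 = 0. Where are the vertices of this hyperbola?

Group the x- and y-terms: 33(x² + 12x) -256(y² - 22y) = 38236
Complete the square in x and y: 33(x + 6)² -256(y - 11)² = 38236 + 1188 - 30976 = 8448
Dividing both sides by 8448: (x + 6)²/256 - (y - 11)²/33 = 1
Hyperbola, center (-6, 11), transverse axis horizontal; a² = 256, b² = 33.
a = 16. Vertices at (h ± a, k).

(-22, 11) and (10, 11)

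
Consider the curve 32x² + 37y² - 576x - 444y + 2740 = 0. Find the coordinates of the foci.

(9 - √5, 6) and (9 + √5, 6)

Rearranging, 32(x² - 18x) + 37(y² - 12y) = -2740.
Complete the square: 32(x - 9)² + 37(y - 6)² = -2740 + 2592 + 1332 = 1184
Divide by 1184: (x - 9)²/37 + (y - 6)²/32 = 1
Ellipse, center (9, 6), major axis horizontal; a² = 37, b² = 32.
c² = a² - b² = 37 - 32 = 5, so c = √5.
Foci lie on the horizontal axis through the center: (h ± c, k).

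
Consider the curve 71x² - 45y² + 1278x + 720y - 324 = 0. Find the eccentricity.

e = 2√145/15

Group the x- and y-terms: 71(x² + 18x) -45(y² - 16y) = 324
71(x + 9)² -45(y - 8)² = 324 + 5751 - 2880 = 3195
Dividing both sides by 3195: (x + 9)²/45 - (y - 8)²/71 = 1
Hyperbola, center (-9, 8), transverse axis horizontal; a² = 45, b² = 71.
c² = a² + b² = 116, so c = 2√29.
e = c/a = 2√29/3√5 = 2√145/15.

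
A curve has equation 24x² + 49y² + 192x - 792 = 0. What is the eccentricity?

e = 5/7

Rearranging, 24(x² + 8x) + 49y² = 792.
Completing the square gives 24(x + 4)² + 49y² = 792 + 384 + 0 = 1176.
Divide through by 1176 to get (x + 4)²/49 + y²/24 = 1.
Ellipse, center (-4, 0), major axis horizontal; a² = 49, b² = 24.
c² = a² - b² = 25, so c = 5.
e = c/a = 5/7.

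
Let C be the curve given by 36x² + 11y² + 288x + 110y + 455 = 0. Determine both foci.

Rearranging, 36(x² + 8x) + 11(y² + 10y) = -455.
Completing the square gives 36(x + 4)² + 11(y + 5)² = -455 + 576 + 275 = 396.
Divide by 396: (x + 4)²/11 + (y + 5)²/36 = 1
Ellipse, center (-4, -5), major axis vertical; a² = 36, b² = 11.
c² = a² - b² = 36 - 11 = 25, so c = 5.
Foci lie on the vertical axis through the center: (h, k ± c).

(-4, -10) and (-4, 0)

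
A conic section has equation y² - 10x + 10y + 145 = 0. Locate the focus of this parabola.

Only y is squared. Complete the square in y: (y + 5)² = 10(x - 12).
Vertex (12, -5); 4p = 10 so p = 5/2. Opens right.
Focus is p units from the vertex along the axis: (h + p, k).

(29/2, -5)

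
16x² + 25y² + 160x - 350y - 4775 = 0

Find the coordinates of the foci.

(-17, 7) and (7, 7)

16(x² + 10x) + 25(y² - 14y) = 4775
Complete the square in x and y: 16(x + 5)² + 25(y - 7)² = 4775 + 400 + 1225 = 6400
Divide by 6400: (x + 5)²/400 + (y - 7)²/256 = 1
Ellipse, center (-5, 7), major axis horizontal; a² = 400, b² = 256.
c² = a² - b² = 400 - 256 = 144, so c = 12.
Foci lie on the horizontal axis through the center: (h ± c, k).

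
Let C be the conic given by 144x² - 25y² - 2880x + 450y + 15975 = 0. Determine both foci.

Collect terms: 144(x² - 20x) -25(y² - 18y) = -15975
Completing the square gives 144(x - 10)² -25(y - 9)² = -15975 + 14400 - 2025 = -3600.
Dividing both sides by -3600: (y - 9)²/144 - (x - 10)²/25 = 1
Hyperbola, center (10, 9), transverse axis vertical; a² = 144, b² = 25.
c² = a² + b² = 144 + 25 = 169, so c = 13.
Foci lie on the vertical axis through the center: (h, k ± c).

(10, -4) and (10, 22)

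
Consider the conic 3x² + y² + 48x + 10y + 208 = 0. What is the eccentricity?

Group: 3(x² + 16x) + (y² + 10y) = -208
3(x + 8)² + (y + 5)² = -208 + 192 + 25 = 9
Divide by 9: (x + 8)²/3 + (y + 5)²/9 = 1
Ellipse, center (-8, -5), major axis vertical; a² = 9, b² = 3.
c² = a² - b² = 6, so c = √6.
e = c/a = √6/3.

e = √6/3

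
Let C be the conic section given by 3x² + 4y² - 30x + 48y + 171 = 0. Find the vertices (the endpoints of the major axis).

Group: 3(x² - 10x) + 4(y² + 12y) = -171
Completing the square gives 3(x - 5)² + 4(y + 6)² = -171 + 75 + 144 = 48.
Divide through by 48 to get (x - 5)²/16 + (y + 6)²/12 = 1.
Ellipse, center (5, -6), major axis horizontal; a² = 16, b² = 12.
a = 4. Vertices at (h ± a, k).

(1, -6) and (9, -6)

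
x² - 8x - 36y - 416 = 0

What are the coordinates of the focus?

Only x is squared. Complete the square in x: (x - 4)² = 36(y + 12).
Vertex (4, -12); 4p = 36 so p = 9. Opens up.
Focus is p units from the vertex along the axis: (h, k + p).

(4, -3)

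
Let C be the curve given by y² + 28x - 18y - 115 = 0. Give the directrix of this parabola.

x = 14

Only y is squared. Complete the square in y: (y - 9)² = -28(x - 7).
Vertex (7, 9); 4p = -28 so p = -7. Opens left.
Directrix is the vertical line x = h − p = 7 − (-7) = 14.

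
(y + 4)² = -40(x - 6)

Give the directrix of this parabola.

Vertex (6, -4); 4p = -40 so p = -10. Opens left.
Directrix is the vertical line x = h − p = 6 − (-10) = 16.

x = 16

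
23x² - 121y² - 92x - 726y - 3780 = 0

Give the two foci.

Rearranging, 23(x² - 4x) -121(y² + 6y) = 3780.
Complete the square: 23(x - 2)² -121(y + 3)² = 3780 + 92 - 1089 = 2783
Dividing both sides by 2783: (x - 2)²/121 - (y + 3)²/23 = 1
Hyperbola, center (2, -3), transverse axis horizontal; a² = 121, b² = 23.
c² = a² + b² = 121 + 23 = 144, so c = 12.
Foci lie on the horizontal axis through the center: (h ± c, k).

(-10, -3) and (14, -3)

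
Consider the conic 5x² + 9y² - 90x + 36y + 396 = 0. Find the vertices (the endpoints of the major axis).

(6, -2) and (12, -2)

Group the x- and y-terms: 5(x² - 18x) + 9(y² + 4y) = -396
5(x - 9)² + 9(y + 2)² = -396 + 405 + 36 = 45
Divide by 45: (x - 9)²/9 + (y + 2)²/5 = 1
Ellipse, center (9, -2), major axis horizontal; a² = 9, b² = 5.
a = 3. Vertices at (h ± a, k).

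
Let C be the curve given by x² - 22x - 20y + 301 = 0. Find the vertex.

(11, 9)

Only x is squared. Complete the square in x: (x - 11)² = 20(y - 9).
Vertex (11, 9); 4p = 20 so p = 5. Opens up.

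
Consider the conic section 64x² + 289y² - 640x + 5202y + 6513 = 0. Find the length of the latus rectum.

128/17

64(x² - 10x) + 289(y² + 18y) = -6513
64(x - 5)² + 289(y + 9)² = -6513 + 1600 + 23409 = 18496
Divide by 18496: (x - 5)²/289 + (y + 9)²/64 = 1
Ellipse, center (5, -9), major axis horizontal; a² = 289, b² = 64.
Latus rectum length = 2b²/a = 2·64/17 = 128/17.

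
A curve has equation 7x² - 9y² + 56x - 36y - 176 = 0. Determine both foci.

(-12, -2) and (4, -2)

Group the x- and y-terms: 7(x² + 8x) -9(y² + 4y) = 176
Completing the square gives 7(x + 4)² -9(y + 2)² = 176 + 112 - 36 = 252.
Divide through by 252 to get (x + 4)²/36 - (y + 2)²/28 = 1.
Hyperbola, center (-4, -2), transverse axis horizontal; a² = 36, b² = 28.
c² = a² + b² = 36 + 28 = 64, so c = 8.
Foci lie on the horizontal axis through the center: (h ± c, k).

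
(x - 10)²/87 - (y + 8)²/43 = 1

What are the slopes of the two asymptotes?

Center (10, -8). The positive term is the x-term, so the transverse axis is horizontal; a² = 87, b² = 43.
For a horizontal hyperbola the asymptotes have slope ±b/a.
Here that is ±√43/√87 = ±√3741/87.

√3741/87 and -√3741/87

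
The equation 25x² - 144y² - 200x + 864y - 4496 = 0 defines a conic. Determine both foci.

Group: 25(x² - 8x) -144(y² - 6y) = 4496
Complete the square: 25(x - 4)² -144(y - 3)² = 4496 + 400 - 1296 = 3600
Divide by 3600: (x - 4)²/144 - (y - 3)²/25 = 1
Hyperbola, center (4, 3), transverse axis horizontal; a² = 144, b² = 25.
c² = a² + b² = 144 + 25 = 169, so c = 13.
Foci lie on the horizontal axis through the center: (h ± c, k).

(-9, 3) and (17, 3)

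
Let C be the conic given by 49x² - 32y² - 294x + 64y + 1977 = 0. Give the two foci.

Rearranging, 49(x² - 6x) -32(y² - 2y) = -1977.
49(x - 3)² -32(y - 1)² = -1977 + 441 - 32 = -1568
Dividing both sides by -1568: (y - 1)²/49 - (x - 3)²/32 = 1
Hyperbola, center (3, 1), transverse axis vertical; a² = 49, b² = 32.
c² = a² + b² = 49 + 32 = 81, so c = 9.
Foci lie on the vertical axis through the center: (h, k ± c).

(3, -8) and (3, 10)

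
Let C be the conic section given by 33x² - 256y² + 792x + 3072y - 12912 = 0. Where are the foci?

(-29, 6) and (5, 6)

Rearranging, 33(x² + 24x) -256(y² - 12y) = 12912.
Complete the square: 33(x + 12)² -256(y - 6)² = 12912 + 4752 - 9216 = 8448
Divide through by 8448 to get (x + 12)²/256 - (y - 6)²/33 = 1.
Hyperbola, center (-12, 6), transverse axis horizontal; a² = 256, b² = 33.
c² = a² + b² = 256 + 33 = 289, so c = 17.
Foci lie on the horizontal axis through the center: (h ± c, k).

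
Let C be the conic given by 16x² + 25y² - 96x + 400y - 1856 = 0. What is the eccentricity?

e = 3/5

Rearranging, 16(x² - 6x) + 25(y² + 16y) = 1856.
Complete the square in x and y: 16(x - 3)² + 25(y + 8)² = 1856 + 144 + 1600 = 3600
Divide through by 3600 to get (x - 3)²/225 + (y + 8)²/144 = 1.
Ellipse, center (3, -8), major axis horizontal; a² = 225, b² = 144.
c² = a² - b² = 81, so c = 9.
e = c/a = 9/15 = 3/5.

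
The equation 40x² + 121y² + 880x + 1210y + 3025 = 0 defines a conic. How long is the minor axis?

Collect terms: 40(x² + 22x) + 121(y² + 10y) = -3025
Complete the square: 40(x + 11)² + 121(y + 5)² = -3025 + 4840 + 3025 = 4840
Divide through by 4840 to get (x + 11)²/121 + (y + 5)²/40 = 1.
Ellipse, center (-11, -5), major axis horizontal; a² = 121, b² = 40.
b² = 40 so b = 2√10; the minor axis has length 2b = 4√10.

4√10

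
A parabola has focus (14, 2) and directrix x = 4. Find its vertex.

(9, 2)

The vertex is the midpoint between the focus and the directrix along the axis of symmetry.
Axis is horizontal (directrix is vertical). Vertex x-coordinate = (14 + 4)/2 = 9; y-coordinate = 2.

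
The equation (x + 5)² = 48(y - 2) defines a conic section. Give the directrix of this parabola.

Vertex (-5, 2); 4p = 48 so p = 12. Opens up.
Directrix is the horizontal line y = k − p = 2 − (12) = -10.

y = -10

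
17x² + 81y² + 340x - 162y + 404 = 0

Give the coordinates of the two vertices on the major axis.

(-19, 1) and (-1, 1)

Rearranging, 17(x² + 20x) + 81(y² - 2y) = -404.
Complete the square in x and y: 17(x + 10)² + 81(y - 1)² = -404 + 1700 + 81 = 1377
Divide by 1377: (x + 10)²/81 + (y - 1)²/17 = 1
Ellipse, center (-10, 1), major axis horizontal; a² = 81, b² = 17.
a = 9. Vertices at (h ± a, k).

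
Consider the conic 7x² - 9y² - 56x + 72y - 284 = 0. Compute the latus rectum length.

Rearranging, 7(x² - 8x) -9(y² - 8y) = 284.
Completing the square gives 7(x - 4)² -9(y - 4)² = 284 + 112 - 144 = 252.
Divide by 252: (x - 4)²/36 - (y - 4)²/28 = 1
Hyperbola, center (4, 4), transverse axis horizontal; a² = 36, b² = 28.
Latus rectum length = 2b²/a = 2·28/6 = 28/3.

28/3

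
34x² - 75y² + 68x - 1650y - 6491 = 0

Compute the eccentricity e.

e = √3706/34

Group: 34(x² + 2x) -75(y² + 22y) = 6491
34(x + 1)² -75(y + 11)² = 6491 + 34 - 9075 = -2550
Dividing both sides by -2550: (y + 11)²/34 - (x + 1)²/75 = 1
Hyperbola, center (-1, -11), transverse axis vertical; a² = 34, b² = 75.
c² = a² + b² = 109, so c = √109.
e = c/a = √109/√34 = √3706/34.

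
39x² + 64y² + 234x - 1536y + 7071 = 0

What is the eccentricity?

Group: 39(x² + 6x) + 64(y² - 24y) = -7071
39(x + 3)² + 64(y - 12)² = -7071 + 351 + 9216 = 2496
Dividing both sides by 2496: (x + 3)²/64 + (y - 12)²/39 = 1
Ellipse, center (-3, 12), major axis horizontal; a² = 64, b² = 39.
c² = a² - b² = 25, so c = 5.
e = c/a = 5/8.

e = 5/8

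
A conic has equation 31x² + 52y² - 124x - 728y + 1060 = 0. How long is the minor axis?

2√31

Group the x- and y-terms: 31(x² - 4x) + 52(y² - 14y) = -1060
Complete the square: 31(x - 2)² + 52(y - 7)² = -1060 + 124 + 2548 = 1612
Divide through by 1612 to get (x - 2)²/52 + (y - 7)²/31 = 1.
Ellipse, center (2, 7), major axis horizontal; a² = 52, b² = 31.
b² = 31 so b = √31; the minor axis has length 2b = 2√31.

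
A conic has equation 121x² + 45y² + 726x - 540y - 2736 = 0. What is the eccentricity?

Rearranging, 121(x² + 6x) + 45(y² - 12y) = 2736.
Complete the square: 121(x + 3)² + 45(y - 6)² = 2736 + 1089 + 1620 = 5445
Dividing both sides by 5445: (x + 3)²/45 + (y - 6)²/121 = 1
Ellipse, center (-3, 6), major axis vertical; a² = 121, b² = 45.
c² = a² - b² = 76, so c = 2√19.
e = c/a = 2√19/11.

e = 2√19/11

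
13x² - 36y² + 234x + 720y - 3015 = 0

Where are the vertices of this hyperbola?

(-15, 10) and (-3, 10)

Rearranging, 13(x² + 18x) -36(y² - 20y) = 3015.
13(x + 9)² -36(y - 10)² = 3015 + 1053 - 3600 = 468
Dividing both sides by 468: (x + 9)²/36 - (y - 10)²/13 = 1
Hyperbola, center (-9, 10), transverse axis horizontal; a² = 36, b² = 13.
a = 6. Vertices at (h ± a, k).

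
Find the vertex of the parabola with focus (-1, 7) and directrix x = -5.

(-3, 7)

The vertex is the midpoint between the focus and the directrix along the axis of symmetry.
Axis is horizontal (directrix is vertical). Vertex x-coordinate = (-1 + (-5))/2 = -3; y-coordinate = 7.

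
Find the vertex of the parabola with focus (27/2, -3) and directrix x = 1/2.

(7, -3)

The vertex is the midpoint between the focus and the directrix along the axis of symmetry.
Axis is horizontal (directrix is vertical). Vertex x-coordinate = (27/2 + 1/2)/2 = 7; y-coordinate = -3.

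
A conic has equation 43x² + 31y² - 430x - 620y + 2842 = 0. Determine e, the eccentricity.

Rearranging, 43(x² - 10x) + 31(y² - 20y) = -2842.
Complete the square: 43(x - 5)² + 31(y - 10)² = -2842 + 1075 + 3100 = 1333
Dividing both sides by 1333: (x - 5)²/31 + (y - 10)²/43 = 1
Ellipse, center (5, 10), major axis vertical; a² = 43, b² = 31.
c² = a² - b² = 12, so c = 2√3.
e = c/a = 2√3/√43 = 2√129/43.

e = 2√129/43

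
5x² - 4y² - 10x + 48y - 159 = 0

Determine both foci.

Rearranging, 5(x² - 2x) -4(y² - 12y) = 159.
Complete the square: 5(x - 1)² -4(y - 6)² = 159 + 5 - 144 = 20
Divide by 20: (x - 1)²/4 - (y - 6)²/5 = 1
Hyperbola, center (1, 6), transverse axis horizontal; a² = 4, b² = 5.
c² = a² + b² = 4 + 5 = 9, so c = 3.
Foci lie on the horizontal axis through the center: (h ± c, k).

(-2, 6) and (4, 6)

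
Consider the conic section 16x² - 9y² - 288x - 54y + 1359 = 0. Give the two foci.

Collect terms: 16(x² - 18x) -9(y² + 6y) = -1359
Complete the square: 16(x - 9)² -9(y + 3)² = -1359 + 1296 - 81 = -144
Dividing both sides by -144: (y + 3)²/16 - (x - 9)²/9 = 1
Hyperbola, center (9, -3), transverse axis vertical; a² = 16, b² = 9.
c² = a² + b² = 16 + 9 = 25, so c = 5.
Foci lie on the vertical axis through the center: (h, k ± c).

(9, -8) and (9, 2)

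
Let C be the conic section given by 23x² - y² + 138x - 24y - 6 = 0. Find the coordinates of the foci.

(-3 - 6√2, -12) and (-3 + 6√2, -12)

Rearranging, 23(x² + 6x) -(y² + 24y) = 6.
Complete the square: 23(x + 3)² -(y + 12)² = 6 + 207 - 144 = 69
Divide by 69: (x + 3)²/3 - (y + 12)²/69 = 1
Hyperbola, center (-3, -12), transverse axis horizontal; a² = 3, b² = 69.
c² = a² + b² = 3 + 69 = 72, so c = 6√2.
Foci lie on the horizontal axis through the center: (h ± c, k).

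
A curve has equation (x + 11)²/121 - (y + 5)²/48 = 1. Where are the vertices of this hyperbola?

Center (-11, -5). The positive term is the x-term, so the transverse axis is horizontal; a² = 121, b² = 48.
a = 11. Vertices at (h ± a, k).

(-22, -5) and (0, -5)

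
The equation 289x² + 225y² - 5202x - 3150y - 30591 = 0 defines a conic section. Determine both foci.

Group the x- and y-terms: 289(x² - 18x) + 225(y² - 14y) = 30591
289(x - 9)² + 225(y - 7)² = 30591 + 23409 + 11025 = 65025
Divide through by 65025 to get (x - 9)²/225 + (y - 7)²/289 = 1.
Ellipse, center (9, 7), major axis vertical; a² = 289, b² = 225.
c² = a² - b² = 289 - 225 = 64, so c = 8.
Foci lie on the vertical axis through the center: (h, k ± c).

(9, -1) and (9, 15)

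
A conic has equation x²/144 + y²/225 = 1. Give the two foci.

Center (0, 0). The larger denominator 225 sits under the y-term, so the major axis is vertical; a² = 225, b² = 144.
c² = a² - b² = 225 - 144 = 81, so c = 9.
Foci lie on the vertical axis through the center: (h, k ± c).

(0, -9) and (0, 9)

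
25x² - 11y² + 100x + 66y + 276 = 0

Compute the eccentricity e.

25(x² + 4x) -11(y² - 6y) = -276
Completing the square gives 25(x + 2)² -11(y - 3)² = -276 + 100 - 99 = -275.
Divide by -275: (y - 3)²/25 - (x + 2)²/11 = 1
Hyperbola, center (-2, 3), transverse axis vertical; a² = 25, b² = 11.
c² = a² + b² = 36, so c = 6.
e = c/a = 6/5.

e = 6/5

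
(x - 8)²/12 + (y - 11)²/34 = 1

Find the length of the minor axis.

Center (8, 11). The larger denominator 34 sits under the y-term, so the major axis is vertical; a² = 34, b² = 12.
b² = 12 so b = 2√3; the minor axis has length 2b = 4√3.

4√3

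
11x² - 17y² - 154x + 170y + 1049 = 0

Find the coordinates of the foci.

Collect terms: 11(x² - 14x) -17(y² - 10y) = -1049
Complete the square in x and y: 11(x - 7)² -17(y - 5)² = -1049 + 539 - 425 = -935
Dividing both sides by -935: (y - 5)²/55 - (x - 7)²/85 = 1
Hyperbola, center (7, 5), transverse axis vertical; a² = 55, b² = 85.
c² = a² + b² = 55 + 85 = 140, so c = 2√35.
Foci lie on the vertical axis through the center: (h, k ± c).

(7, 5 - 2√35) and (7, 5 + 2√35)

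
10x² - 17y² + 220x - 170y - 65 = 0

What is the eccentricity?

10(x² + 22x) -17(y² + 10y) = 65
Complete the square in x and y: 10(x + 11)² -17(y + 5)² = 65 + 1210 - 425 = 850
Dividing both sides by 850: (x + 11)²/85 - (y + 5)²/50 = 1
Hyperbola, center (-11, -5), transverse axis horizontal; a² = 85, b² = 50.
c² = a² + b² = 135, so c = 3√15.
e = c/a = 3√15/√85 = 3√51/17.

e = 3√51/17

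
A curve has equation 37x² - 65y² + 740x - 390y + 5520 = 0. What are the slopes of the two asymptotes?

√2405/65 and -√2405/65

Collect terms: 37(x² + 20x) -65(y² + 6y) = -5520
Complete the square in x and y: 37(x + 10)² -65(y + 3)² = -5520 + 3700 - 585 = -2405
Dividing both sides by -2405: (y + 3)²/37 - (x + 10)²/65 = 1
Hyperbola, center (-10, -3), transverse axis vertical; a² = 37, b² = 65.
For a vertical hyperbola the asymptotes have slope ±a/b.
Here that is ±√37/√65 = ±√2405/65.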